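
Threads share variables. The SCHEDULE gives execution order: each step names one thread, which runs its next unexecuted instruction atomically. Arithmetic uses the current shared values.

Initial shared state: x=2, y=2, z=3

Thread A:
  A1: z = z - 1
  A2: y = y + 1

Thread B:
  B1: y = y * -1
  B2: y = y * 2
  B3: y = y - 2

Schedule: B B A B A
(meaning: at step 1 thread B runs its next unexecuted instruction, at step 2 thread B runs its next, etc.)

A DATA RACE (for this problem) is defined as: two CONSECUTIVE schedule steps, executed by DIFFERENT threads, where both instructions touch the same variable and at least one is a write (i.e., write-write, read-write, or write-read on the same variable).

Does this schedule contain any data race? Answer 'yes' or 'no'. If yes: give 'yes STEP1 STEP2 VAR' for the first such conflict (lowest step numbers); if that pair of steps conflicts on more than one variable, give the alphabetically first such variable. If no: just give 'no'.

Steps 1,2: same thread (B). No race.
Steps 2,3: B(r=y,w=y) vs A(r=z,w=z). No conflict.
Steps 3,4: A(r=z,w=z) vs B(r=y,w=y). No conflict.
Steps 4,5: B(y = y - 2) vs A(y = y + 1). RACE on y (W-W).
First conflict at steps 4,5.

Answer: yes 4 5 y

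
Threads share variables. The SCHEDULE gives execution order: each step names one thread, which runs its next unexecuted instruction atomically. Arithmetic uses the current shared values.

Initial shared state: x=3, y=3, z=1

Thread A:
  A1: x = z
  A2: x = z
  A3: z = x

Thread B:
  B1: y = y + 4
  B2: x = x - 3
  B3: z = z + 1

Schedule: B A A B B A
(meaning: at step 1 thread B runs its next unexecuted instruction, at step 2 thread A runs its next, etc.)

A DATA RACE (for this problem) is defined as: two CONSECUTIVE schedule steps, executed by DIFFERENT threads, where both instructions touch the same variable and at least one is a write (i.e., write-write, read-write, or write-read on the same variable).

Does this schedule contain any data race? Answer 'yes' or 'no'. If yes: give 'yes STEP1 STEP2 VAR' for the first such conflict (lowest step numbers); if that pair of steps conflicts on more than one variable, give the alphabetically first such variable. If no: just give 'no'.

Answer: yes 3 4 x

Derivation:
Steps 1,2: B(r=y,w=y) vs A(r=z,w=x). No conflict.
Steps 2,3: same thread (A). No race.
Steps 3,4: A(x = z) vs B(x = x - 3). RACE on x (W-W).
Steps 4,5: same thread (B). No race.
Steps 5,6: B(z = z + 1) vs A(z = x). RACE on z (W-W).
First conflict at steps 3,4.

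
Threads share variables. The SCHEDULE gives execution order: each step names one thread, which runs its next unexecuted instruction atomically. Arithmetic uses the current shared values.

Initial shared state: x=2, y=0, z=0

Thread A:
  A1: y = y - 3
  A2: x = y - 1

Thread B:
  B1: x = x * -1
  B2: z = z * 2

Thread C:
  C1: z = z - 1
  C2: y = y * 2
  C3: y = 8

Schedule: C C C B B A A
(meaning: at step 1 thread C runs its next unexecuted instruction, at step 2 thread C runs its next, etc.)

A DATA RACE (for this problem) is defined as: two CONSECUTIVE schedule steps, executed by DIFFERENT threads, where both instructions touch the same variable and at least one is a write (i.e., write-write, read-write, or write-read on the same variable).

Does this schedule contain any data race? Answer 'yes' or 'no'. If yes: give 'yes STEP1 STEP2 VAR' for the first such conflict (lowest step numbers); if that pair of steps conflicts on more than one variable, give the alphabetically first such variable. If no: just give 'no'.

Answer: no

Derivation:
Steps 1,2: same thread (C). No race.
Steps 2,3: same thread (C). No race.
Steps 3,4: C(r=-,w=y) vs B(r=x,w=x). No conflict.
Steps 4,5: same thread (B). No race.
Steps 5,6: B(r=z,w=z) vs A(r=y,w=y). No conflict.
Steps 6,7: same thread (A). No race.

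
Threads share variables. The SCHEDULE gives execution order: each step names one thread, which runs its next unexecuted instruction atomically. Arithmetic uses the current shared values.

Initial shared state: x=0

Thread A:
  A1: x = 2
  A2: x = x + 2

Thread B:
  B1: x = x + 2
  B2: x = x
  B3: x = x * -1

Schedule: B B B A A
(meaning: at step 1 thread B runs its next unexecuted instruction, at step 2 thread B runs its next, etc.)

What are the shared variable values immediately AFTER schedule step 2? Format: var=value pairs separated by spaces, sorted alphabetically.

Step 1: thread B executes B1 (x = x + 2). Shared: x=2. PCs: A@0 B@1
Step 2: thread B executes B2 (x = x). Shared: x=2. PCs: A@0 B@2

Answer: x=2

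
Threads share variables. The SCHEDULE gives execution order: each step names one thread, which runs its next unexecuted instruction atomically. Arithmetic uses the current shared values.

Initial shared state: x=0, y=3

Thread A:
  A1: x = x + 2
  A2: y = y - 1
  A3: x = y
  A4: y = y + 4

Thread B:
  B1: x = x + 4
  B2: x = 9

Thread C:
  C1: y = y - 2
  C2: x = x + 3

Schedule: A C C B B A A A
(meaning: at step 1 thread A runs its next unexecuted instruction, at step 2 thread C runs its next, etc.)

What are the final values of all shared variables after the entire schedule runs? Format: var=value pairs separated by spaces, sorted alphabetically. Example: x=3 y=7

Answer: x=0 y=4

Derivation:
Step 1: thread A executes A1 (x = x + 2). Shared: x=2 y=3. PCs: A@1 B@0 C@0
Step 2: thread C executes C1 (y = y - 2). Shared: x=2 y=1. PCs: A@1 B@0 C@1
Step 3: thread C executes C2 (x = x + 3). Shared: x=5 y=1. PCs: A@1 B@0 C@2
Step 4: thread B executes B1 (x = x + 4). Shared: x=9 y=1. PCs: A@1 B@1 C@2
Step 5: thread B executes B2 (x = 9). Shared: x=9 y=1. PCs: A@1 B@2 C@2
Step 6: thread A executes A2 (y = y - 1). Shared: x=9 y=0. PCs: A@2 B@2 C@2
Step 7: thread A executes A3 (x = y). Shared: x=0 y=0. PCs: A@3 B@2 C@2
Step 8: thread A executes A4 (y = y + 4). Shared: x=0 y=4. PCs: A@4 B@2 C@2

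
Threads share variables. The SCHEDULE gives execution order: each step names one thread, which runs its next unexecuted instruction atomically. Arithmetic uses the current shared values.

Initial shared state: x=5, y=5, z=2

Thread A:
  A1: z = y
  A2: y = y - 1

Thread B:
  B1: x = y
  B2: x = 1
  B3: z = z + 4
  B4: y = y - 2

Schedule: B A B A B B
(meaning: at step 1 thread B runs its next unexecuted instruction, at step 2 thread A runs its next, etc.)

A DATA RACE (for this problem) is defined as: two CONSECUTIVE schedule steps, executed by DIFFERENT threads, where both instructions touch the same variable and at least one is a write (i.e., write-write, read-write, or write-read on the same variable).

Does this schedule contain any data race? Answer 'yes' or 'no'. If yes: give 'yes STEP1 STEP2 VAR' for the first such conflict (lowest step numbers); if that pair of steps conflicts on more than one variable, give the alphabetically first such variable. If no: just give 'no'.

Steps 1,2: B(r=y,w=x) vs A(r=y,w=z). No conflict.
Steps 2,3: A(r=y,w=z) vs B(r=-,w=x). No conflict.
Steps 3,4: B(r=-,w=x) vs A(r=y,w=y). No conflict.
Steps 4,5: A(r=y,w=y) vs B(r=z,w=z). No conflict.
Steps 5,6: same thread (B). No race.

Answer: no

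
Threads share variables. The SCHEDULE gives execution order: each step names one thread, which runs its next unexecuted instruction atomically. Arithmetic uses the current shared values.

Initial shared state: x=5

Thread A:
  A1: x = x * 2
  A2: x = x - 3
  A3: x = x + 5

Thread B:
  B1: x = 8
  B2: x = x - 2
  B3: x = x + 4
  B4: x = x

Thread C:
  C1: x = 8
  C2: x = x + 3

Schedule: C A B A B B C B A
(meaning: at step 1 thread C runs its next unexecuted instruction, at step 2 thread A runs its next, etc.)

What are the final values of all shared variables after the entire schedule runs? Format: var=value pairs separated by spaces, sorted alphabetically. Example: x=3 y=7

Answer: x=15

Derivation:
Step 1: thread C executes C1 (x = 8). Shared: x=8. PCs: A@0 B@0 C@1
Step 2: thread A executes A1 (x = x * 2). Shared: x=16. PCs: A@1 B@0 C@1
Step 3: thread B executes B1 (x = 8). Shared: x=8. PCs: A@1 B@1 C@1
Step 4: thread A executes A2 (x = x - 3). Shared: x=5. PCs: A@2 B@1 C@1
Step 5: thread B executes B2 (x = x - 2). Shared: x=3. PCs: A@2 B@2 C@1
Step 6: thread B executes B3 (x = x + 4). Shared: x=7. PCs: A@2 B@3 C@1
Step 7: thread C executes C2 (x = x + 3). Shared: x=10. PCs: A@2 B@3 C@2
Step 8: thread B executes B4 (x = x). Shared: x=10. PCs: A@2 B@4 C@2
Step 9: thread A executes A3 (x = x + 5). Shared: x=15. PCs: A@3 B@4 C@2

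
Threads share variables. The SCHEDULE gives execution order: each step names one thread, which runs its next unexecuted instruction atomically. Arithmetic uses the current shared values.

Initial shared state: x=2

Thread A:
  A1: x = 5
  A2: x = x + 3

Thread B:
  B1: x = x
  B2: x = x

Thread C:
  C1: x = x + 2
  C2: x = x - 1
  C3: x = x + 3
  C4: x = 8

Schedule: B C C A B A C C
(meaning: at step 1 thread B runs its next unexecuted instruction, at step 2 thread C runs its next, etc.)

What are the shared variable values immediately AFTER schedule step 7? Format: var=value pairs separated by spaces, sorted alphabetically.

Step 1: thread B executes B1 (x = x). Shared: x=2. PCs: A@0 B@1 C@0
Step 2: thread C executes C1 (x = x + 2). Shared: x=4. PCs: A@0 B@1 C@1
Step 3: thread C executes C2 (x = x - 1). Shared: x=3. PCs: A@0 B@1 C@2
Step 4: thread A executes A1 (x = 5). Shared: x=5. PCs: A@1 B@1 C@2
Step 5: thread B executes B2 (x = x). Shared: x=5. PCs: A@1 B@2 C@2
Step 6: thread A executes A2 (x = x + 3). Shared: x=8. PCs: A@2 B@2 C@2
Step 7: thread C executes C3 (x = x + 3). Shared: x=11. PCs: A@2 B@2 C@3

Answer: x=11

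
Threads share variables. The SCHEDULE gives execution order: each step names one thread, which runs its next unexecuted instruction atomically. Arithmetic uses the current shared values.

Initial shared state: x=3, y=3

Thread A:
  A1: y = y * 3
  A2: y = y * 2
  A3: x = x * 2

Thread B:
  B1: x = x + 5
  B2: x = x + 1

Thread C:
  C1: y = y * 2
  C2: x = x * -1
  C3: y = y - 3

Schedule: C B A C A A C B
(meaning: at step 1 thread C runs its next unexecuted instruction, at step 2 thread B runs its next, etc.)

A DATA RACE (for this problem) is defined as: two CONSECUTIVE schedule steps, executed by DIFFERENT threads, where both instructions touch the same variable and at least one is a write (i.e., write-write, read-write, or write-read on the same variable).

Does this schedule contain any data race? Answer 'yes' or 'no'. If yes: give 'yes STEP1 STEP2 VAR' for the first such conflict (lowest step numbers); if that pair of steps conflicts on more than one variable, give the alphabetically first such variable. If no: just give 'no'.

Steps 1,2: C(r=y,w=y) vs B(r=x,w=x). No conflict.
Steps 2,3: B(r=x,w=x) vs A(r=y,w=y). No conflict.
Steps 3,4: A(r=y,w=y) vs C(r=x,w=x). No conflict.
Steps 4,5: C(r=x,w=x) vs A(r=y,w=y). No conflict.
Steps 5,6: same thread (A). No race.
Steps 6,7: A(r=x,w=x) vs C(r=y,w=y). No conflict.
Steps 7,8: C(r=y,w=y) vs B(r=x,w=x). No conflict.

Answer: no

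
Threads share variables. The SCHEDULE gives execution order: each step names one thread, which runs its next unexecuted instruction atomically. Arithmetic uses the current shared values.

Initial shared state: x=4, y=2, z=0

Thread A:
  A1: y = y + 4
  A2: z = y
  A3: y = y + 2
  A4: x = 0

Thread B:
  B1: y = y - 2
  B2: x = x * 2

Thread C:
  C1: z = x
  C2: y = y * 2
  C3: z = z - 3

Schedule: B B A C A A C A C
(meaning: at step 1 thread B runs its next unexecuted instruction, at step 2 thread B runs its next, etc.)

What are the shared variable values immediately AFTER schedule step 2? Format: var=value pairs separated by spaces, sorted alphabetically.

Answer: x=8 y=0 z=0

Derivation:
Step 1: thread B executes B1 (y = y - 2). Shared: x=4 y=0 z=0. PCs: A@0 B@1 C@0
Step 2: thread B executes B2 (x = x * 2). Shared: x=8 y=0 z=0. PCs: A@0 B@2 C@0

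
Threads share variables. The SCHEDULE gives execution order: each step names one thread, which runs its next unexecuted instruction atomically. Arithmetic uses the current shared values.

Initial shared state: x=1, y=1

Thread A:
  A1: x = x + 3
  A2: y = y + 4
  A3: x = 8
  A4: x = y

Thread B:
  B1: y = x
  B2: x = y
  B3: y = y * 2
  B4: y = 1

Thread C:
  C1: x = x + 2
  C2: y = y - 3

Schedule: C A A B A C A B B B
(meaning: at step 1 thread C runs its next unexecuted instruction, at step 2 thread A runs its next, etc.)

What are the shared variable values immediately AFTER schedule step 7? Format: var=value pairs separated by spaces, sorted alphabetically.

Answer: x=3 y=3

Derivation:
Step 1: thread C executes C1 (x = x + 2). Shared: x=3 y=1. PCs: A@0 B@0 C@1
Step 2: thread A executes A1 (x = x + 3). Shared: x=6 y=1. PCs: A@1 B@0 C@1
Step 3: thread A executes A2 (y = y + 4). Shared: x=6 y=5. PCs: A@2 B@0 C@1
Step 4: thread B executes B1 (y = x). Shared: x=6 y=6. PCs: A@2 B@1 C@1
Step 5: thread A executes A3 (x = 8). Shared: x=8 y=6. PCs: A@3 B@1 C@1
Step 6: thread C executes C2 (y = y - 3). Shared: x=8 y=3. PCs: A@3 B@1 C@2
Step 7: thread A executes A4 (x = y). Shared: x=3 y=3. PCs: A@4 B@1 C@2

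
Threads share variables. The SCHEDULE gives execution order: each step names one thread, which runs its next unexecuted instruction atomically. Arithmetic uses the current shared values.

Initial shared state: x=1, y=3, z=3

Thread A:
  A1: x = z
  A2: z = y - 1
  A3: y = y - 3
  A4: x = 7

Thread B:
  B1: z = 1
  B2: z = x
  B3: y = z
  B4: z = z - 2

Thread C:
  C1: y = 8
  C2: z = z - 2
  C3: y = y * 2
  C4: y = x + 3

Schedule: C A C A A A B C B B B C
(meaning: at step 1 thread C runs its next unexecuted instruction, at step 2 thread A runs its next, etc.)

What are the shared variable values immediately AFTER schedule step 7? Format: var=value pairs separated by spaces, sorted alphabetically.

Step 1: thread C executes C1 (y = 8). Shared: x=1 y=8 z=3. PCs: A@0 B@0 C@1
Step 2: thread A executes A1 (x = z). Shared: x=3 y=8 z=3. PCs: A@1 B@0 C@1
Step 3: thread C executes C2 (z = z - 2). Shared: x=3 y=8 z=1. PCs: A@1 B@0 C@2
Step 4: thread A executes A2 (z = y - 1). Shared: x=3 y=8 z=7. PCs: A@2 B@0 C@2
Step 5: thread A executes A3 (y = y - 3). Shared: x=3 y=5 z=7. PCs: A@3 B@0 C@2
Step 6: thread A executes A4 (x = 7). Shared: x=7 y=5 z=7. PCs: A@4 B@0 C@2
Step 7: thread B executes B1 (z = 1). Shared: x=7 y=5 z=1. PCs: A@4 B@1 C@2

Answer: x=7 y=5 z=1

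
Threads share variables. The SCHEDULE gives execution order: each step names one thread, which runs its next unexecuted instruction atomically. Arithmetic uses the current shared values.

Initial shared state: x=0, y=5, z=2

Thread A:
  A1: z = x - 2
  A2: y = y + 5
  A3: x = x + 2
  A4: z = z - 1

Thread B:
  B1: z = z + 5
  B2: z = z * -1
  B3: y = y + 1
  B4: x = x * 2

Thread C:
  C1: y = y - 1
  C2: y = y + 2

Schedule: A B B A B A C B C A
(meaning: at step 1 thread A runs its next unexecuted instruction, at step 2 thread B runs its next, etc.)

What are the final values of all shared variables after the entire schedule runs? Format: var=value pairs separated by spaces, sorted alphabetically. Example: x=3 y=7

Answer: x=4 y=12 z=-4

Derivation:
Step 1: thread A executes A1 (z = x - 2). Shared: x=0 y=5 z=-2. PCs: A@1 B@0 C@0
Step 2: thread B executes B1 (z = z + 5). Shared: x=0 y=5 z=3. PCs: A@1 B@1 C@0
Step 3: thread B executes B2 (z = z * -1). Shared: x=0 y=5 z=-3. PCs: A@1 B@2 C@0
Step 4: thread A executes A2 (y = y + 5). Shared: x=0 y=10 z=-3. PCs: A@2 B@2 C@0
Step 5: thread B executes B3 (y = y + 1). Shared: x=0 y=11 z=-3. PCs: A@2 B@3 C@0
Step 6: thread A executes A3 (x = x + 2). Shared: x=2 y=11 z=-3. PCs: A@3 B@3 C@0
Step 7: thread C executes C1 (y = y - 1). Shared: x=2 y=10 z=-3. PCs: A@3 B@3 C@1
Step 8: thread B executes B4 (x = x * 2). Shared: x=4 y=10 z=-3. PCs: A@3 B@4 C@1
Step 9: thread C executes C2 (y = y + 2). Shared: x=4 y=12 z=-3. PCs: A@3 B@4 C@2
Step 10: thread A executes A4 (z = z - 1). Shared: x=4 y=12 z=-4. PCs: A@4 B@4 C@2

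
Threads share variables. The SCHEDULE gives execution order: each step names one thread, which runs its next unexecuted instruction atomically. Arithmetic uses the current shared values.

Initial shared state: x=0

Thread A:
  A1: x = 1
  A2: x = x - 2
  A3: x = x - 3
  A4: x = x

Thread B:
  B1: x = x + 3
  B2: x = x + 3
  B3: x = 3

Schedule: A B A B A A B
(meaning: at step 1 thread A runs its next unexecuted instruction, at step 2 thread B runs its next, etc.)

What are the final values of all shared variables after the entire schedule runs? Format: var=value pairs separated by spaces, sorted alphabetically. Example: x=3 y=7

Step 1: thread A executes A1 (x = 1). Shared: x=1. PCs: A@1 B@0
Step 2: thread B executes B1 (x = x + 3). Shared: x=4. PCs: A@1 B@1
Step 3: thread A executes A2 (x = x - 2). Shared: x=2. PCs: A@2 B@1
Step 4: thread B executes B2 (x = x + 3). Shared: x=5. PCs: A@2 B@2
Step 5: thread A executes A3 (x = x - 3). Shared: x=2. PCs: A@3 B@2
Step 6: thread A executes A4 (x = x). Shared: x=2. PCs: A@4 B@2
Step 7: thread B executes B3 (x = 3). Shared: x=3. PCs: A@4 B@3

Answer: x=3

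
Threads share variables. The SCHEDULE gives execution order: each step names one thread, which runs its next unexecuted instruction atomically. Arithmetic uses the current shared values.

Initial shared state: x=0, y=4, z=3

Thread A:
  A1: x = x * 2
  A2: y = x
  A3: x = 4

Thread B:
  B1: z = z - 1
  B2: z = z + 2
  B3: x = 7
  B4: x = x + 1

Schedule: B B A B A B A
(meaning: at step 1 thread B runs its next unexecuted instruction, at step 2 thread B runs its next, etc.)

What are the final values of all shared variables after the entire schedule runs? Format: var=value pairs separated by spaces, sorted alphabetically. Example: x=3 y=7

Answer: x=4 y=7 z=4

Derivation:
Step 1: thread B executes B1 (z = z - 1). Shared: x=0 y=4 z=2. PCs: A@0 B@1
Step 2: thread B executes B2 (z = z + 2). Shared: x=0 y=4 z=4. PCs: A@0 B@2
Step 3: thread A executes A1 (x = x * 2). Shared: x=0 y=4 z=4. PCs: A@1 B@2
Step 4: thread B executes B3 (x = 7). Shared: x=7 y=4 z=4. PCs: A@1 B@3
Step 5: thread A executes A2 (y = x). Shared: x=7 y=7 z=4. PCs: A@2 B@3
Step 6: thread B executes B4 (x = x + 1). Shared: x=8 y=7 z=4. PCs: A@2 B@4
Step 7: thread A executes A3 (x = 4). Shared: x=4 y=7 z=4. PCs: A@3 B@4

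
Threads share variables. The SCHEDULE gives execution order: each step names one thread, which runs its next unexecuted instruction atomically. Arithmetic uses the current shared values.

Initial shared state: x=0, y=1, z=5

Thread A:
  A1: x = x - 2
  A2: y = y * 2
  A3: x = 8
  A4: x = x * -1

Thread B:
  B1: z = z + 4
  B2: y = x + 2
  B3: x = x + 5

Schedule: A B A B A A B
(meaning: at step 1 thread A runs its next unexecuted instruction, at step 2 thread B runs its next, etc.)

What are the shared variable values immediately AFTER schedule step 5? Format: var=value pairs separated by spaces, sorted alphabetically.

Answer: x=8 y=0 z=9

Derivation:
Step 1: thread A executes A1 (x = x - 2). Shared: x=-2 y=1 z=5. PCs: A@1 B@0
Step 2: thread B executes B1 (z = z + 4). Shared: x=-2 y=1 z=9. PCs: A@1 B@1
Step 3: thread A executes A2 (y = y * 2). Shared: x=-2 y=2 z=9. PCs: A@2 B@1
Step 4: thread B executes B2 (y = x + 2). Shared: x=-2 y=0 z=9. PCs: A@2 B@2
Step 5: thread A executes A3 (x = 8). Shared: x=8 y=0 z=9. PCs: A@3 B@2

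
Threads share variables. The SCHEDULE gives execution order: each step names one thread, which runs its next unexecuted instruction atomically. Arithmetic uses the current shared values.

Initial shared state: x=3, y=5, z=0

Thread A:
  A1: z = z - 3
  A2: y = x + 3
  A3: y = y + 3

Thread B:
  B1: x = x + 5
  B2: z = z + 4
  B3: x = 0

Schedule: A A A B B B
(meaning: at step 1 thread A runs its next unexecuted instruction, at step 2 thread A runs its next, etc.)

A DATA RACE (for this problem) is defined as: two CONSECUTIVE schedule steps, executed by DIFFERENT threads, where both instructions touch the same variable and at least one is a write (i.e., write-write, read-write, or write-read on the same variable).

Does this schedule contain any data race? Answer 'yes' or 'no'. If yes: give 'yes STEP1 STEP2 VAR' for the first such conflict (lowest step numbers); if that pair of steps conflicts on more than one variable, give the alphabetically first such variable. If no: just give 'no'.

Steps 1,2: same thread (A). No race.
Steps 2,3: same thread (A). No race.
Steps 3,4: A(r=y,w=y) vs B(r=x,w=x). No conflict.
Steps 4,5: same thread (B). No race.
Steps 5,6: same thread (B). No race.

Answer: no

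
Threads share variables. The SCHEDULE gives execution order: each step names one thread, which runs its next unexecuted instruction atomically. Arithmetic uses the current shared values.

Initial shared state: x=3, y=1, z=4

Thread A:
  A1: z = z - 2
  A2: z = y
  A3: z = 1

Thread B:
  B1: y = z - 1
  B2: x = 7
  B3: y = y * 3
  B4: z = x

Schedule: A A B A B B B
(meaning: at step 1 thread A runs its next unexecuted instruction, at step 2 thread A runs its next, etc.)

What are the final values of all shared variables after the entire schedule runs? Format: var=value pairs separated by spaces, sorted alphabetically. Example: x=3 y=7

Answer: x=7 y=0 z=7

Derivation:
Step 1: thread A executes A1 (z = z - 2). Shared: x=3 y=1 z=2. PCs: A@1 B@0
Step 2: thread A executes A2 (z = y). Shared: x=3 y=1 z=1. PCs: A@2 B@0
Step 3: thread B executes B1 (y = z - 1). Shared: x=3 y=0 z=1. PCs: A@2 B@1
Step 4: thread A executes A3 (z = 1). Shared: x=3 y=0 z=1. PCs: A@3 B@1
Step 5: thread B executes B2 (x = 7). Shared: x=7 y=0 z=1. PCs: A@3 B@2
Step 6: thread B executes B3 (y = y * 3). Shared: x=7 y=0 z=1. PCs: A@3 B@3
Step 7: thread B executes B4 (z = x). Shared: x=7 y=0 z=7. PCs: A@3 B@4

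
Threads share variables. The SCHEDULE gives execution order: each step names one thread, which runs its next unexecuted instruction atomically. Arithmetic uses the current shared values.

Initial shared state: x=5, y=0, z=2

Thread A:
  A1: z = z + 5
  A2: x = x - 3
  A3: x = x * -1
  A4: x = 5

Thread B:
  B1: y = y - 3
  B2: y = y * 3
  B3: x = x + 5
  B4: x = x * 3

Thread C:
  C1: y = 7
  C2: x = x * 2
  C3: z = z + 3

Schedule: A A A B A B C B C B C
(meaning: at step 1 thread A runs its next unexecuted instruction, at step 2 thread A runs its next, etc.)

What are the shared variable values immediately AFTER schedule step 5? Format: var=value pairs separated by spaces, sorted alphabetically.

Step 1: thread A executes A1 (z = z + 5). Shared: x=5 y=0 z=7. PCs: A@1 B@0 C@0
Step 2: thread A executes A2 (x = x - 3). Shared: x=2 y=0 z=7. PCs: A@2 B@0 C@0
Step 3: thread A executes A3 (x = x * -1). Shared: x=-2 y=0 z=7. PCs: A@3 B@0 C@0
Step 4: thread B executes B1 (y = y - 3). Shared: x=-2 y=-3 z=7. PCs: A@3 B@1 C@0
Step 5: thread A executes A4 (x = 5). Shared: x=5 y=-3 z=7. PCs: A@4 B@1 C@0

Answer: x=5 y=-3 z=7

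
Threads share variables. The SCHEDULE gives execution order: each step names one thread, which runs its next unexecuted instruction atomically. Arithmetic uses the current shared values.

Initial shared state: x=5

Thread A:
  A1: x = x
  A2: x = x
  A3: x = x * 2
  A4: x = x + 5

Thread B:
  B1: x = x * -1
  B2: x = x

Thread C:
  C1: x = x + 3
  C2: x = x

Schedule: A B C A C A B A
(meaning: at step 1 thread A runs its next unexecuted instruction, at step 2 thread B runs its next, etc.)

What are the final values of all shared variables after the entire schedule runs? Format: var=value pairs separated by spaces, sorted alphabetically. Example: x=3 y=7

Answer: x=1

Derivation:
Step 1: thread A executes A1 (x = x). Shared: x=5. PCs: A@1 B@0 C@0
Step 2: thread B executes B1 (x = x * -1). Shared: x=-5. PCs: A@1 B@1 C@0
Step 3: thread C executes C1 (x = x + 3). Shared: x=-2. PCs: A@1 B@1 C@1
Step 4: thread A executes A2 (x = x). Shared: x=-2. PCs: A@2 B@1 C@1
Step 5: thread C executes C2 (x = x). Shared: x=-2. PCs: A@2 B@1 C@2
Step 6: thread A executes A3 (x = x * 2). Shared: x=-4. PCs: A@3 B@1 C@2
Step 7: thread B executes B2 (x = x). Shared: x=-4. PCs: A@3 B@2 C@2
Step 8: thread A executes A4 (x = x + 5). Shared: x=1. PCs: A@4 B@2 C@2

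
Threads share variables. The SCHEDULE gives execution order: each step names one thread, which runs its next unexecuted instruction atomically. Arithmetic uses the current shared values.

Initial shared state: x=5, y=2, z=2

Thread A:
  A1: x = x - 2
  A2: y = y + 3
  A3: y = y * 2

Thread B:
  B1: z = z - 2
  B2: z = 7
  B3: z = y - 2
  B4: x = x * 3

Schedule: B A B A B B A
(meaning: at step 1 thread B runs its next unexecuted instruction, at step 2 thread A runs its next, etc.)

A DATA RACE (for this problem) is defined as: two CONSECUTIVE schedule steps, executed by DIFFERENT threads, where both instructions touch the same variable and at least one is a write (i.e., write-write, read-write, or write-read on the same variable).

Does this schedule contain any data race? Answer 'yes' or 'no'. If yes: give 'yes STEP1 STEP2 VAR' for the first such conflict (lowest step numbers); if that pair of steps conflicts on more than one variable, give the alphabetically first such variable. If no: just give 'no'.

Answer: yes 4 5 y

Derivation:
Steps 1,2: B(r=z,w=z) vs A(r=x,w=x). No conflict.
Steps 2,3: A(r=x,w=x) vs B(r=-,w=z). No conflict.
Steps 3,4: B(r=-,w=z) vs A(r=y,w=y). No conflict.
Steps 4,5: A(y = y + 3) vs B(z = y - 2). RACE on y (W-R).
Steps 5,6: same thread (B). No race.
Steps 6,7: B(r=x,w=x) vs A(r=y,w=y). No conflict.
First conflict at steps 4,5.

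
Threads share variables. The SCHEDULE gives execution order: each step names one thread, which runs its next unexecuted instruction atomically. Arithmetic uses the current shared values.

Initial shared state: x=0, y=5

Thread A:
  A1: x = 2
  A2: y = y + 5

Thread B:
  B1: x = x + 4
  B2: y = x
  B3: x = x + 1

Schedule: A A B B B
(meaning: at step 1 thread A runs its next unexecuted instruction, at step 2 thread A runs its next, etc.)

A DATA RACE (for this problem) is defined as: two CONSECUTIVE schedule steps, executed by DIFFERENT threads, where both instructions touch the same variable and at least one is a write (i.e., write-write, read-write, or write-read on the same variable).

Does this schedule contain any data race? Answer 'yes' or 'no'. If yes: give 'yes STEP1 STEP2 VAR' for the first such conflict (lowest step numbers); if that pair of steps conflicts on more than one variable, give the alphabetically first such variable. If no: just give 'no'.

Steps 1,2: same thread (A). No race.
Steps 2,3: A(r=y,w=y) vs B(r=x,w=x). No conflict.
Steps 3,4: same thread (B). No race.
Steps 4,5: same thread (B). No race.

Answer: no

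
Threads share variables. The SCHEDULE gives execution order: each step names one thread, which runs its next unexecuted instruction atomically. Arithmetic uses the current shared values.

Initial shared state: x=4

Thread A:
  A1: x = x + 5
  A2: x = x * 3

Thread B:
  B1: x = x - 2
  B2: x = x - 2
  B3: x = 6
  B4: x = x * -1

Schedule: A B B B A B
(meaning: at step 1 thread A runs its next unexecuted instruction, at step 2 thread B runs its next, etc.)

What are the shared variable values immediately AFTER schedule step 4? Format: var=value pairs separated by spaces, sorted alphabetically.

Step 1: thread A executes A1 (x = x + 5). Shared: x=9. PCs: A@1 B@0
Step 2: thread B executes B1 (x = x - 2). Shared: x=7. PCs: A@1 B@1
Step 3: thread B executes B2 (x = x - 2). Shared: x=5. PCs: A@1 B@2
Step 4: thread B executes B3 (x = 6). Shared: x=6. PCs: A@1 B@3

Answer: x=6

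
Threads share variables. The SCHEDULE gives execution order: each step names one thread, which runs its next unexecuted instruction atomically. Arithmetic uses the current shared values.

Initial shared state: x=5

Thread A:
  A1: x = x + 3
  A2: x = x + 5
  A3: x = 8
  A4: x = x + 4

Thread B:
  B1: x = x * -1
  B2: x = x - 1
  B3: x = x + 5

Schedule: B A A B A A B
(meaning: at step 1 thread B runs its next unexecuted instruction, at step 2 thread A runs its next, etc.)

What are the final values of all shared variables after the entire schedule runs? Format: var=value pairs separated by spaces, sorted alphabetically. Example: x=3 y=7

Answer: x=17

Derivation:
Step 1: thread B executes B1 (x = x * -1). Shared: x=-5. PCs: A@0 B@1
Step 2: thread A executes A1 (x = x + 3). Shared: x=-2. PCs: A@1 B@1
Step 3: thread A executes A2 (x = x + 5). Shared: x=3. PCs: A@2 B@1
Step 4: thread B executes B2 (x = x - 1). Shared: x=2. PCs: A@2 B@2
Step 5: thread A executes A3 (x = 8). Shared: x=8. PCs: A@3 B@2
Step 6: thread A executes A4 (x = x + 4). Shared: x=12. PCs: A@4 B@2
Step 7: thread B executes B3 (x = x + 5). Shared: x=17. PCs: A@4 B@3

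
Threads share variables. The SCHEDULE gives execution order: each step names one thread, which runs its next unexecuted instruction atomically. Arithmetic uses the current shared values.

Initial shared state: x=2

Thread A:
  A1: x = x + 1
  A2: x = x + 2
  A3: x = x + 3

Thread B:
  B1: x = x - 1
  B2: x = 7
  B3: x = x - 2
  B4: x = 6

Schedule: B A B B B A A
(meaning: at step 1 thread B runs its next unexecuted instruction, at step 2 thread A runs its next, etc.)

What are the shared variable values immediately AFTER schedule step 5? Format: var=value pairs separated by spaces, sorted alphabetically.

Answer: x=6

Derivation:
Step 1: thread B executes B1 (x = x - 1). Shared: x=1. PCs: A@0 B@1
Step 2: thread A executes A1 (x = x + 1). Shared: x=2. PCs: A@1 B@1
Step 3: thread B executes B2 (x = 7). Shared: x=7. PCs: A@1 B@2
Step 4: thread B executes B3 (x = x - 2). Shared: x=5. PCs: A@1 B@3
Step 5: thread B executes B4 (x = 6). Shared: x=6. PCs: A@1 B@4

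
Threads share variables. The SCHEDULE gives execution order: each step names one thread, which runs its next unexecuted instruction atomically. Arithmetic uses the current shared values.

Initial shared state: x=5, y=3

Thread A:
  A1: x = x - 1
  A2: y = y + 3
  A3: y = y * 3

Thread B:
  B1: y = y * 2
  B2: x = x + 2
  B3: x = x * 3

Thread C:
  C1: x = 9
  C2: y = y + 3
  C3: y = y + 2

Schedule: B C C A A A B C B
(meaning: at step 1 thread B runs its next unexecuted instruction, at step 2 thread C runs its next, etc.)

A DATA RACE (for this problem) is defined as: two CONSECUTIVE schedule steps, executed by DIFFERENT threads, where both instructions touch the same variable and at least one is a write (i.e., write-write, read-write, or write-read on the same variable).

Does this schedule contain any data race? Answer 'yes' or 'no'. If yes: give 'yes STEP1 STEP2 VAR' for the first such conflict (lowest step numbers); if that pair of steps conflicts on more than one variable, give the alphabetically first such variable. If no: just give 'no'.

Steps 1,2: B(r=y,w=y) vs C(r=-,w=x). No conflict.
Steps 2,3: same thread (C). No race.
Steps 3,4: C(r=y,w=y) vs A(r=x,w=x). No conflict.
Steps 4,5: same thread (A). No race.
Steps 5,6: same thread (A). No race.
Steps 6,7: A(r=y,w=y) vs B(r=x,w=x). No conflict.
Steps 7,8: B(r=x,w=x) vs C(r=y,w=y). No conflict.
Steps 8,9: C(r=y,w=y) vs B(r=x,w=x). No conflict.

Answer: no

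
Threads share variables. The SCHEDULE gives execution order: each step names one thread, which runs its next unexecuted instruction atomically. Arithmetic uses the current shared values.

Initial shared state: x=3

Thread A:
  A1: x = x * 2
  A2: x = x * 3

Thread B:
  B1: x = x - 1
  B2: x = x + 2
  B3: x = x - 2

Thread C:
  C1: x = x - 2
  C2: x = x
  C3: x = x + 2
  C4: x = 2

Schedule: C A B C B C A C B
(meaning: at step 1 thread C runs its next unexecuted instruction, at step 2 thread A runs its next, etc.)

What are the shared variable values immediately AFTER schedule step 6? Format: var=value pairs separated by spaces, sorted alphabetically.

Answer: x=5

Derivation:
Step 1: thread C executes C1 (x = x - 2). Shared: x=1. PCs: A@0 B@0 C@1
Step 2: thread A executes A1 (x = x * 2). Shared: x=2. PCs: A@1 B@0 C@1
Step 3: thread B executes B1 (x = x - 1). Shared: x=1. PCs: A@1 B@1 C@1
Step 4: thread C executes C2 (x = x). Shared: x=1. PCs: A@1 B@1 C@2
Step 5: thread B executes B2 (x = x + 2). Shared: x=3. PCs: A@1 B@2 C@2
Step 6: thread C executes C3 (x = x + 2). Shared: x=5. PCs: A@1 B@2 C@3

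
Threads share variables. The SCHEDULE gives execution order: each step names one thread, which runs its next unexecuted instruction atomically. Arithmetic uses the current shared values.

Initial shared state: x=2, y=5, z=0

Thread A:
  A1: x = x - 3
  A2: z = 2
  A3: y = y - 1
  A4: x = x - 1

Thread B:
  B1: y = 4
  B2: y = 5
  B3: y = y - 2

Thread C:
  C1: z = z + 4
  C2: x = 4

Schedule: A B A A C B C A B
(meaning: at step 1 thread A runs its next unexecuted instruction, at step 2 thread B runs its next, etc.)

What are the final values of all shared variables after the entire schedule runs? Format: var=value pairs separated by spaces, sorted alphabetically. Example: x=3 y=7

Answer: x=3 y=3 z=6

Derivation:
Step 1: thread A executes A1 (x = x - 3). Shared: x=-1 y=5 z=0. PCs: A@1 B@0 C@0
Step 2: thread B executes B1 (y = 4). Shared: x=-1 y=4 z=0. PCs: A@1 B@1 C@0
Step 3: thread A executes A2 (z = 2). Shared: x=-1 y=4 z=2. PCs: A@2 B@1 C@0
Step 4: thread A executes A3 (y = y - 1). Shared: x=-1 y=3 z=2. PCs: A@3 B@1 C@0
Step 5: thread C executes C1 (z = z + 4). Shared: x=-1 y=3 z=6. PCs: A@3 B@1 C@1
Step 6: thread B executes B2 (y = 5). Shared: x=-1 y=5 z=6. PCs: A@3 B@2 C@1
Step 7: thread C executes C2 (x = 4). Shared: x=4 y=5 z=6. PCs: A@3 B@2 C@2
Step 8: thread A executes A4 (x = x - 1). Shared: x=3 y=5 z=6. PCs: A@4 B@2 C@2
Step 9: thread B executes B3 (y = y - 2). Shared: x=3 y=3 z=6. PCs: A@4 B@3 C@2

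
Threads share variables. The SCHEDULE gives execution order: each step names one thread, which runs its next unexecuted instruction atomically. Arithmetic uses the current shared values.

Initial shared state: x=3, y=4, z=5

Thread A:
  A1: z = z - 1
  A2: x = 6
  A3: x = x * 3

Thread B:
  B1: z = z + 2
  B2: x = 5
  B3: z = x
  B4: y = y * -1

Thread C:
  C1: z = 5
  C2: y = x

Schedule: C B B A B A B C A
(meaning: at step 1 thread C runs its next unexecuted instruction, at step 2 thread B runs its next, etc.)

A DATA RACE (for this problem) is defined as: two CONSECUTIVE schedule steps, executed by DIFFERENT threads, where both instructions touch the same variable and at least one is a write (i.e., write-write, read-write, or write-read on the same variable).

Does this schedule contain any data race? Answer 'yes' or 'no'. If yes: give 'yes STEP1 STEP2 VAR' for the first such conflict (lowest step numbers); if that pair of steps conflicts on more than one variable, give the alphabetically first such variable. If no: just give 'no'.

Answer: yes 1 2 z

Derivation:
Steps 1,2: C(z = 5) vs B(z = z + 2). RACE on z (W-W).
Steps 2,3: same thread (B). No race.
Steps 3,4: B(r=-,w=x) vs A(r=z,w=z). No conflict.
Steps 4,5: A(z = z - 1) vs B(z = x). RACE on z (W-W).
Steps 5,6: B(z = x) vs A(x = 6). RACE on x (R-W).
Steps 6,7: A(r=-,w=x) vs B(r=y,w=y). No conflict.
Steps 7,8: B(y = y * -1) vs C(y = x). RACE on y (W-W).
Steps 8,9: C(y = x) vs A(x = x * 3). RACE on x (R-W).
First conflict at steps 1,2.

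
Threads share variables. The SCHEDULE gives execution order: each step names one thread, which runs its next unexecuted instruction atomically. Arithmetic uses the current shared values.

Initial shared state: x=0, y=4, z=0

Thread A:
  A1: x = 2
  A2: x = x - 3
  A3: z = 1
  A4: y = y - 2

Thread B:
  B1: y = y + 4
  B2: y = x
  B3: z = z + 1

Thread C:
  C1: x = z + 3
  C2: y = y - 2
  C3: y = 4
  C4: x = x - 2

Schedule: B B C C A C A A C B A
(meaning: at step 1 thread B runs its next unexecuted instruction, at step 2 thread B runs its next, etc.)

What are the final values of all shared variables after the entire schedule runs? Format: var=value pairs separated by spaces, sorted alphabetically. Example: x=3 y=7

Step 1: thread B executes B1 (y = y + 4). Shared: x=0 y=8 z=0. PCs: A@0 B@1 C@0
Step 2: thread B executes B2 (y = x). Shared: x=0 y=0 z=0. PCs: A@0 B@2 C@0
Step 3: thread C executes C1 (x = z + 3). Shared: x=3 y=0 z=0. PCs: A@0 B@2 C@1
Step 4: thread C executes C2 (y = y - 2). Shared: x=3 y=-2 z=0. PCs: A@0 B@2 C@2
Step 5: thread A executes A1 (x = 2). Shared: x=2 y=-2 z=0. PCs: A@1 B@2 C@2
Step 6: thread C executes C3 (y = 4). Shared: x=2 y=4 z=0. PCs: A@1 B@2 C@3
Step 7: thread A executes A2 (x = x - 3). Shared: x=-1 y=4 z=0. PCs: A@2 B@2 C@3
Step 8: thread A executes A3 (z = 1). Shared: x=-1 y=4 z=1. PCs: A@3 B@2 C@3
Step 9: thread C executes C4 (x = x - 2). Shared: x=-3 y=4 z=1. PCs: A@3 B@2 C@4
Step 10: thread B executes B3 (z = z + 1). Shared: x=-3 y=4 z=2. PCs: A@3 B@3 C@4
Step 11: thread A executes A4 (y = y - 2). Shared: x=-3 y=2 z=2. PCs: A@4 B@3 C@4

Answer: x=-3 y=2 z=2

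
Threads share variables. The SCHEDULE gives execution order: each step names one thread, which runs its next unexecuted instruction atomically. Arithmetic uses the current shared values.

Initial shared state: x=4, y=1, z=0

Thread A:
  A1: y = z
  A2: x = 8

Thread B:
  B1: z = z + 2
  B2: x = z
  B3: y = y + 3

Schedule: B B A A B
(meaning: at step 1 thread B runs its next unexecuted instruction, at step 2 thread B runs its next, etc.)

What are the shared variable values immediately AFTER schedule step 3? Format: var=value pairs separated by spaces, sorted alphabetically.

Answer: x=2 y=2 z=2

Derivation:
Step 1: thread B executes B1 (z = z + 2). Shared: x=4 y=1 z=2. PCs: A@0 B@1
Step 2: thread B executes B2 (x = z). Shared: x=2 y=1 z=2. PCs: A@0 B@2
Step 3: thread A executes A1 (y = z). Shared: x=2 y=2 z=2. PCs: A@1 B@2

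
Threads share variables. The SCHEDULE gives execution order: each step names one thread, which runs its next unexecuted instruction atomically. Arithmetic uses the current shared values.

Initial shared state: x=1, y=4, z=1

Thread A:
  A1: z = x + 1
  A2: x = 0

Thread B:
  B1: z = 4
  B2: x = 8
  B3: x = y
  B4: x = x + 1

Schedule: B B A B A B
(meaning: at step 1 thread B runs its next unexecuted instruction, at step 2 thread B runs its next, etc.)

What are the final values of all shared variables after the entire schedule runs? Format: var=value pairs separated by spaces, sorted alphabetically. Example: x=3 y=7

Step 1: thread B executes B1 (z = 4). Shared: x=1 y=4 z=4. PCs: A@0 B@1
Step 2: thread B executes B2 (x = 8). Shared: x=8 y=4 z=4. PCs: A@0 B@2
Step 3: thread A executes A1 (z = x + 1). Shared: x=8 y=4 z=9. PCs: A@1 B@2
Step 4: thread B executes B3 (x = y). Shared: x=4 y=4 z=9. PCs: A@1 B@3
Step 5: thread A executes A2 (x = 0). Shared: x=0 y=4 z=9. PCs: A@2 B@3
Step 6: thread B executes B4 (x = x + 1). Shared: x=1 y=4 z=9. PCs: A@2 B@4

Answer: x=1 y=4 z=9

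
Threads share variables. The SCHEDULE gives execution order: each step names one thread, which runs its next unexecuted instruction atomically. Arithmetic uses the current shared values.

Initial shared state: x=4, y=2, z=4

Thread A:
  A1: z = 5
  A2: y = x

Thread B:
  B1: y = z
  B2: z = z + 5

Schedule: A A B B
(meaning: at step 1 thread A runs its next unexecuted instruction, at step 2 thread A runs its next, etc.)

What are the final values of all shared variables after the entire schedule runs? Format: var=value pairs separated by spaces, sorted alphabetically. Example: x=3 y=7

Answer: x=4 y=5 z=10

Derivation:
Step 1: thread A executes A1 (z = 5). Shared: x=4 y=2 z=5. PCs: A@1 B@0
Step 2: thread A executes A2 (y = x). Shared: x=4 y=4 z=5. PCs: A@2 B@0
Step 3: thread B executes B1 (y = z). Shared: x=4 y=5 z=5. PCs: A@2 B@1
Step 4: thread B executes B2 (z = z + 5). Shared: x=4 y=5 z=10. PCs: A@2 B@2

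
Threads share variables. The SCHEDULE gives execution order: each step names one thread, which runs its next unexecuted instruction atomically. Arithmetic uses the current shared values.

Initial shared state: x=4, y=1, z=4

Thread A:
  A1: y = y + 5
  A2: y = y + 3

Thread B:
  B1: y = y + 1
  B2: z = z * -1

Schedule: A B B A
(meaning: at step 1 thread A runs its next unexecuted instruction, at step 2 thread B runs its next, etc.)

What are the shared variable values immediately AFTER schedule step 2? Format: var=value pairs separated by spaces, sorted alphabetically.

Answer: x=4 y=7 z=4

Derivation:
Step 1: thread A executes A1 (y = y + 5). Shared: x=4 y=6 z=4. PCs: A@1 B@0
Step 2: thread B executes B1 (y = y + 1). Shared: x=4 y=7 z=4. PCs: A@1 B@1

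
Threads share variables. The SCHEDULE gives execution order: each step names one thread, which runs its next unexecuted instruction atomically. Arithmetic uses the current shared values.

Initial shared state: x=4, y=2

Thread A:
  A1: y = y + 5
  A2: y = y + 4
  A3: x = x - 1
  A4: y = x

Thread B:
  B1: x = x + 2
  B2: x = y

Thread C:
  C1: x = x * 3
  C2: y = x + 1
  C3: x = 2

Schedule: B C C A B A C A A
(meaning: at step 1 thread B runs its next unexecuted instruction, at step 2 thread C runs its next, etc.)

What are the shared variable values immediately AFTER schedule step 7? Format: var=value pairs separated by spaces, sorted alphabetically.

Step 1: thread B executes B1 (x = x + 2). Shared: x=6 y=2. PCs: A@0 B@1 C@0
Step 2: thread C executes C1 (x = x * 3). Shared: x=18 y=2. PCs: A@0 B@1 C@1
Step 3: thread C executes C2 (y = x + 1). Shared: x=18 y=19. PCs: A@0 B@1 C@2
Step 4: thread A executes A1 (y = y + 5). Shared: x=18 y=24. PCs: A@1 B@1 C@2
Step 5: thread B executes B2 (x = y). Shared: x=24 y=24. PCs: A@1 B@2 C@2
Step 6: thread A executes A2 (y = y + 4). Shared: x=24 y=28. PCs: A@2 B@2 C@2
Step 7: thread C executes C3 (x = 2). Shared: x=2 y=28. PCs: A@2 B@2 C@3

Answer: x=2 y=28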